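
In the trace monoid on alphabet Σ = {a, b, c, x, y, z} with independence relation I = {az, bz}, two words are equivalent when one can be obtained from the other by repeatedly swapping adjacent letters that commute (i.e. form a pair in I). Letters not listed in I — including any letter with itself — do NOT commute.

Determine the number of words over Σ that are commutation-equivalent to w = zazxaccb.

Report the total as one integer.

drop 0:z onto floor
drop 1:a onto floor
drop 2:z onto {0:z}
drop 3:x onto {1:a, 2:z}
drop 4:a onto {3:x}
drop 5:c onto {4:a}
drop 6:c onto {5:c}
drop 7:b onto {6:c}
ground layer = {0:z, 1:a}
drop-orders for the pieces not yet dropped (sum over which currently-grounded one goes next):
  1 to go: {7} 1
  2 to go: {6,7} 1
  3 to go: {5,6,7} 1
  4 to go: {4,5,6,7} 1
  5 to go: {3,4,5,6,7} 1
  6 to go: {1,3,4,5,6,7} 1  {2,3,4,5,6,7} 1
  if 0:z drops first: 2 orders
  if 1:a drops first: 1 orders
heap linearizations: 3

3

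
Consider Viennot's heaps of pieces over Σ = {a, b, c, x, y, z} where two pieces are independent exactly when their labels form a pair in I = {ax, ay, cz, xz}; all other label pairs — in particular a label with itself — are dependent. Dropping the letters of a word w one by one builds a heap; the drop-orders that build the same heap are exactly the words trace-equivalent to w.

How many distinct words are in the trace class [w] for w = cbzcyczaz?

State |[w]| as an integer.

4

#0=c has no predecessor
#1=b depends on [0:c]
#2=z depends on [1:b]
#3=c depends on [1:b]
#4=y depends on [2:z, 3:c]
#5=c depends on [4:y]
#6=z depends on [4:y]
#7=a depends on [5:c, 6:z]
#8=z depends on [7:a]
sources: [0:c]
N(rest) = Σ N(rest − s) over sources s of rest; N(one piece) = 1:
  size 1 → [8]=1
  size 2 → [7,8]=1
  size 3 → [5,7,8]=1  [6,7,8]=1
  size 4 → [5,6,7,8]=2
  size 5 → [4,5,6,7,8]=2
  size 6 → [2,4,5,6,7,8]=2  [3,4,5,6,7,8]=2
  size 7 → [2,3,4,5,6,7,8]=4
  first=0(c) contributes 4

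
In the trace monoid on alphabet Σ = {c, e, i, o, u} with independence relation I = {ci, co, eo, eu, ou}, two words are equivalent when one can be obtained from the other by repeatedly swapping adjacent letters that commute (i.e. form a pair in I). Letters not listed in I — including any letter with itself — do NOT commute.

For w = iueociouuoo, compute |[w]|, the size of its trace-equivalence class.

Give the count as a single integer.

200

0(i) covers ∅
1(u) covers 0:i
2(e) covers 0:i
3(o) covers 0:i
4(c) covers 1:u, 2:e
5(i) covers 1:u, 2:e, 3:o
6(o) covers 5:i
7(u) covers 4:c, 5:i
8(u) covers 7:u
9(o) covers 6:o
10(o) covers 9:o
floor of heap: 0:i
completions by unplaced set U, small U first (add the entries for U minus each lowest piece of U):
  |U|=1: {8}:1  {10}:1
  |U|=2: {7,8}:1  {8,10}:2  {9,10}:1
  |U|=3: {4,7,8}:1  {6,9,10}:1  {7,8,10}:3  {8,9,10}:3
  |U|=4: {4,7,8,10}:4  {6,8,9,10}:4  {7,8,9,10}:6
  |U|=5: {4,7,8,9,10}:10  {6,7,8,9,10}:10
  |U|=6: {4,6,7,8,9,10}:20  {5,6,7,8,9,10}:10
  |U|=7: {3,5,6,7,8,9,10}:10  {4,5,6,7,8,9,10}:30
  |U|=8: {1,4,5,6,7,8,9,10}:30  {2,4,5,6,7,8,9,10}:30  {3,4,5,6,7,8,9,10}:40
  |U|=9: {1,2,4,5,6,7,8,9,10}:60  {1,3,4,5,6,7,8,9,10}:70  {2,3,4,5,6,7,8,9,10}:70
  start at 0(i): 200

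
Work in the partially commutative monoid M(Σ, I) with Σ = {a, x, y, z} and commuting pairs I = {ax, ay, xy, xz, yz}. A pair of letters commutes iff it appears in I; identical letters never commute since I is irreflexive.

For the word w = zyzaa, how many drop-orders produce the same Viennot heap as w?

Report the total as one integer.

5

piece 0:z — minimal
piece 1:y — minimal
piece 2:z rests on {0:z}
piece 3:a rests on {2:z}
piece 4:a rests on {3:a}
minimal pieces: {0:z, 1:y}
ways to finish when only these pieces remain (= sum over removing one remaining piece with nothing left below it):
  1 left: {1}→1  {4}→1
  2 left: {1,4}→2  {3,4}→1
  3 left: {1,3,4}→3  {2,3,4}→1
  placing 0:z first → 4 extensions
  placing 1:y first → 1 extensions
total linear extensions = 5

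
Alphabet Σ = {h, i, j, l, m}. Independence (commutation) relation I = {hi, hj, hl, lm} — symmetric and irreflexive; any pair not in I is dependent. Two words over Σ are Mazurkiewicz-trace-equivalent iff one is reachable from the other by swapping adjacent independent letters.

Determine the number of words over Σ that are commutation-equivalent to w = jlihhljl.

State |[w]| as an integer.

28

drop 0:j onto floor
drop 1:l onto {0:j}
drop 2:i onto {1:l}
drop 3:h onto floor
drop 4:h onto {3:h}
drop 5:l onto {2:i}
drop 6:j onto {5:l}
drop 7:l onto {6:j}
ground layer = {0:j, 3:h}
drop-orders for the pieces not yet dropped (sum over which currently-grounded one goes next):
  1 to go: {4} 1  {7} 1
  2 to go: {3,4} 1  {4,7} 2  {6,7} 1
  3 to go: {3,4,7} 3  {4,6,7} 3  {5,6,7} 1
  4 to go: {2,5,6,7} 1  {3,4,6,7} 6  {4,5,6,7} 4
  5 to go: {1,2,5,6,7} 1  {2,4,5,6,7} 5  {3,4,5,6,7} 10
  6 to go: {0,1,2,5,6,7} 1  {1,2,4,5,6,7} 6  {2,3,4,5,6,7} 15
  if 0:j drops first: 21 orders
  if 3:h drops first: 7 orders
heap linearizations: 28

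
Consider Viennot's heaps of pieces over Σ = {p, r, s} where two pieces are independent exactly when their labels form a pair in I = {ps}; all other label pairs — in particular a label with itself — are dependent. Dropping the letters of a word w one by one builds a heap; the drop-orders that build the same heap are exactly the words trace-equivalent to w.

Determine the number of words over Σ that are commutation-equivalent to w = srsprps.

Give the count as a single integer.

#0=s has no predecessor
#1=r depends on [0:s]
#2=s depends on [1:r]
#3=p depends on [1:r]
#4=r depends on [2:s, 3:p]
#5=p depends on [4:r]
#6=s depends on [4:r]
sources: [0:s]
N(rest) = Σ N(rest − s) over sources s of rest; N(one piece) = 1:
  size 1 → [5]=1  [6]=1
  size 2 → [5,6]=2
  size 3 → [4,5,6]=2
  size 4 → [2,4,5,6]=2  [3,4,5,6]=2
  size 5 → [2,3,4,5,6]=4
  first=0(s) contributes 4

4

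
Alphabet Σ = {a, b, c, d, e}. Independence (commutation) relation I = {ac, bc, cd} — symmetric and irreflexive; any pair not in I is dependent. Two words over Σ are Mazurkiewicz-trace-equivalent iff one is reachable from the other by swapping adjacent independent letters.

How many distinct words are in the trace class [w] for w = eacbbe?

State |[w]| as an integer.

0(e) covers ∅
1(a) covers 0:e
2(c) covers 0:e
3(b) covers 1:a
4(b) covers 3:b
5(e) covers 2:c, 4:b
floor of heap: 0:e
completions by unplaced set U, small U first (add the entries for U minus each lowest piece of U):
  |U|=1: {5}:1
  |U|=2: {2,5}:1  {4,5}:1
  |U|=3: {2,4,5}:2  {3,4,5}:1
  |U|=4: {1,3,4,5}:1  {2,3,4,5}:3
  start at 0(e): 4

4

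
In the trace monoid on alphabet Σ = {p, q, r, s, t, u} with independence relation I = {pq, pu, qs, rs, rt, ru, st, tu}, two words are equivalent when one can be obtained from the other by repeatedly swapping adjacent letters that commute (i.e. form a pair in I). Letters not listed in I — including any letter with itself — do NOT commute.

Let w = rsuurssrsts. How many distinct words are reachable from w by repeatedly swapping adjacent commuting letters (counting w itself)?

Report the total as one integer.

1320

0(r) covers ∅
1(s) covers ∅
2(u) covers 1:s
3(u) covers 2:u
4(r) covers 0:r
5(s) covers 3:u
6(s) covers 5:s
7(r) covers 4:r
8(s) covers 6:s
9(t) covers ∅
10(s) covers 8:s
floor of heap: 0:r, 1:s, 9:t
completions by unplaced set U, small U first (add the entries for U minus each lowest piece of U):
  |U|=1: {7}:1  {9}:1  {10}:1
  |U|=2: {4,7}:1  {7,9}:2  {7,10}:2  {8,10}:1  {9,10}:2
  |U|=3: {0,4,7}:1  {4,7,9}:3  {4,7,10}:3  {6,8,10}:1  {7,8,10}:3  {7,9,10}:6  {8,9,10}:3
  |U|=4: {0,4,7,9}:4  {0,4,7,10}:4  {4,7,8,10}:6  {4,7,9,10}:12  {5,6,8,10}:1  {6,7,8,10}:4  {6,8,9,10}:4  {7,8,9,10}:12
  |U|=5: {0,4,7,8,10}:10  {0,4,7,9,10}:20  {3,5,6,8,10}:1  {4,6,7,8,10}:10  {4,7,8,9,10}:30  {5,6,7,8,10}:5  {5,6,8,9,10}:5  {6,7,8,9,10}:20
  |U|=6: {0,4,6,7,8,10}:20  {0,4,7,8,9,10}:60  {2,3,5,6,8,10}:1  {3,5,6,7,8,10}:6  {3,5,6,8,9,10}:6  {4,5,6,7,8,10}:15  {4,6,7,8,9,10}:60  {5,6,7,8,9,10}:30
  |U|=7: {0,4,5,6,7,8,10}:35  {0,4,6,7,8,9,10}:140  {1,2,3,5,6,8,10}:1  {2,3,5,6,7,8,10}:7  {2,3,5,6,8,9,10}:7  {3,4,5,6,7,8,10}:21  {3,5,6,7,8,9,10}:42  {4,5,6,7,8,9,10}:105
  |U|=8: {0,3,4,5,6,7,8,10}:56  {0,4,5,6,7,8,9,10}:280  {1,2,3,5,6,7,8,10}:8  {1,2,3,5,6,8,9,10}:8  {2,3,4,5,6,7,8,10}:28  {2,3,5,6,7,8,9,10}:56  {3,4,5,6,7,8,9,10}:168
  |U|=9: {0,2,3,4,5,6,7,8,10}:84  {0,3,4,5,6,7,8,9,10}:504  {1,2,3,4,5,6,7,8,10}:36  {1,2,3,5,6,7,8,9,10}:72  {2,3,4,5,6,7,8,9,10}:252
  start at 0(r): 360
  start at 1(s): 840
  start at 9(t): 120
sum over floor = 1320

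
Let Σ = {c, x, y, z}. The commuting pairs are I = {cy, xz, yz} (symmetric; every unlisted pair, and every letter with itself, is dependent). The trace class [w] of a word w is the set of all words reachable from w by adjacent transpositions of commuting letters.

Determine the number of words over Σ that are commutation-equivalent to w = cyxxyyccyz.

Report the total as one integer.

#0=c has no predecessor
#1=y has no predecessor
#2=x depends on [0:c, 1:y]
#3=x depends on [2:x]
#4=y depends on [3:x]
#5=y depends on [4:y]
#6=c depends on [3:x]
#7=c depends on [6:c]
#8=y depends on [5:y]
#9=z depends on [7:c]
sources: [0:c, 1:y]
N(rest) = Σ N(rest − s) over sources s of rest; N(one piece) = 1:
  size 1 → [8]=1  [9]=1
  size 2 → [5,8]=1  [7,9]=1  [8,9]=2
  size 3 → [4,5,8]=1  [5,8,9]=3  [6,7,9]=1  [7,8,9]=3
  size 4 → [4,5,8,9]=4  [5,7,8,9]=6  [6,7,8,9]=4
  size 5 → [4,5,7,8,9]=10  [5,6,7,8,9]=10
  size 6 → [4,5,6,7,8,9]=20
  size 7 → [3,4,5,6,7,8,9]=20
  size 8 → [2,3,4,5,6,7,8,9]=20
  first=0(c) contributes 20
  first=1(y) contributes 20
|[w]| = 40

40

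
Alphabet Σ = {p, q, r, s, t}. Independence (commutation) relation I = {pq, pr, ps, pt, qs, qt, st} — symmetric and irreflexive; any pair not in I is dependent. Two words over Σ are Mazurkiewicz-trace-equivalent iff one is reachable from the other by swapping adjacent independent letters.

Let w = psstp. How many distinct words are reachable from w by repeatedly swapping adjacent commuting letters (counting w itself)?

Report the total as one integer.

drop 0:p onto floor
drop 1:s onto floor
drop 2:s onto {1:s}
drop 3:t onto floor
drop 4:p onto {0:p}
ground layer = {0:p, 1:s, 3:t}
drop-orders for the pieces not yet dropped (sum over which currently-grounded one goes next):
  1 to go: {2} 1  {3} 1  {4} 1
  2 to go: {0,4} 1  {1,2} 1  {2,3} 2  {2,4} 2  {3,4} 2
  3 to go: {0,2,4} 3  {0,3,4} 3  {1,2,3} 3  {1,2,4} 3  {2,3,4} 6
  if 0:p drops first: 12 orders
  if 1:s drops first: 12 orders
  if 3:t drops first: 6 orders
heap linearizations: 30

30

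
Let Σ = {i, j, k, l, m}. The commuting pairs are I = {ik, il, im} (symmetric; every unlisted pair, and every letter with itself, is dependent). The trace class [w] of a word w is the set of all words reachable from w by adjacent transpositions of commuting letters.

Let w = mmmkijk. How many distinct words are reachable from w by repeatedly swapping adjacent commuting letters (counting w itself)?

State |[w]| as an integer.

#0=m has no predecessor
#1=m depends on [0:m]
#2=m depends on [1:m]
#3=k depends on [2:m]
#4=i has no predecessor
#5=j depends on [3:k, 4:i]
#6=k depends on [5:j]
sources: [0:m, 4:i]
N(rest) = Σ N(rest − s) over sources s of rest; N(one piece) = 1:
  size 1 → [6]=1
  size 2 → [5,6]=1
  size 3 → [3,5,6]=1  [4,5,6]=1
  size 4 → [2,3,5,6]=1  [3,4,5,6]=2
  size 5 → [1,2,3,5,6]=1  [2,3,4,5,6]=3
  first=0(m) contributes 4
  first=4(i) contributes 1
|[w]| = 5

5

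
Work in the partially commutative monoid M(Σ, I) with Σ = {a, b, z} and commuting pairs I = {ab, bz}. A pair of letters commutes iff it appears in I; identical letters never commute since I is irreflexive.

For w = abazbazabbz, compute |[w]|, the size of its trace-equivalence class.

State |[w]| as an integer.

330

0(a) covers ∅
1(b) covers ∅
2(a) covers 0:a
3(z) covers 2:a
4(b) covers 1:b
5(a) covers 3:z
6(z) covers 5:a
7(a) covers 6:z
8(b) covers 4:b
9(b) covers 8:b
10(z) covers 7:a
floor of heap: 0:a, 1:b
completions by unplaced set U, small U first (add the entries for U minus each lowest piece of U):
  |U|=1: {9}:1  {10}:1
  |U|=2: {7,10}:1  {8,9}:1  {9,10}:2
  |U|=3: {4,8,9}:1  {6,7,10}:1  {7,9,10}:3  {8,9,10}:3
  |U|=4: {1,4,8,9}:1  {4,8,9,10}:4  {5,6,7,10}:1  {6,7,9,10}:4  {7,8,9,10}:6
  |U|=5: {1,4,8,9,10}:5  {3,5,6,7,10}:1  {4,7,8,9,10}:10  {5,6,7,9,10}:5  {6,7,8,9,10}:10
  |U|=6: {1,4,7,8,9,10}:15  {2,3,5,6,7,10}:1  {3,5,6,7,9,10}:6  {4,6,7,8,9,10}:20  {5,6,7,8,9,10}:15
  |U|=7: {0,2,3,5,6,7,10}:1  {1,4,6,7,8,9,10}:35  {2,3,5,6,7,9,10}:7  {3,5,6,7,8,9,10}:21  {4,5,6,7,8,9,10}:35
  |U|=8: {0,2,3,5,6,7,9,10}:8  {1,4,5,6,7,8,9,10}:70  {2,3,5,6,7,8,9,10}:28  {3,4,5,6,7,8,9,10}:56
  |U|=9: {0,2,3,5,6,7,8,9,10}:36  {1,3,4,5,6,7,8,9,10}:126  {2,3,4,5,6,7,8,9,10}:84
  start at 0(a): 210
  start at 1(b): 120
sum over floor = 330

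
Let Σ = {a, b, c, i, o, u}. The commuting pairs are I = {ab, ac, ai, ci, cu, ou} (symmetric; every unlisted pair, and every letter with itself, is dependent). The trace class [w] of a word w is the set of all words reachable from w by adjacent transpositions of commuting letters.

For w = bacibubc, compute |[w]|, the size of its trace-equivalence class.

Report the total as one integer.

10

piece 0:b — minimal
piece 1:a — minimal
piece 2:c rests on {0:b}
piece 3:i rests on {0:b}
piece 4:b rests on {2:c, 3:i}
piece 5:u rests on {1:a, 4:b}
piece 6:b rests on {5:u}
piece 7:c rests on {6:b}
minimal pieces: {0:b, 1:a}
ways to finish when only these pieces remain (= sum over removing one remaining piece with nothing left below it):
  1 left: {7}→1
  2 left: {6,7}→1
  3 left: {5,6,7}→1
  4 left: {1,5,6,7}→1  {4,5,6,7}→1
  5 left: {1,4,5,6,7}→2  {2,4,5,6,7}→1  {3,4,5,6,7}→1
  6 left: {1,2,4,5,6,7}→3  {1,3,4,5,6,7}→3  {2,3,4,5,6,7}→2
  placing 0:b first → 8 extensions
  placing 1:a first → 2 extensions
total linear extensions = 10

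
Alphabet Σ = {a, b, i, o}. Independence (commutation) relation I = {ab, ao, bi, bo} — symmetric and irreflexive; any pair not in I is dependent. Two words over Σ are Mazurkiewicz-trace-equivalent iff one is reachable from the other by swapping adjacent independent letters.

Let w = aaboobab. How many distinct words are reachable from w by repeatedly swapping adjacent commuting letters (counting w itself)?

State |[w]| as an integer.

560

0(a) covers ∅
1(a) covers 0:a
2(b) covers ∅
3(o) covers ∅
4(o) covers 3:o
5(b) covers 2:b
6(a) covers 1:a
7(b) covers 5:b
floor of heap: 0:a, 2:b, 3:o
completions by unplaced set U, small U first (add the entries for U minus each lowest piece of U):
  |U|=1: {4}:1  {6}:1  {7}:1
  |U|=2: {1,6}:1  {3,4}:1  {4,6}:2  {4,7}:2  {5,7}:1  {6,7}:2
  |U|=3: {0,1,6}:1  {1,4,6}:3  {1,6,7}:3  {2,5,7}:1  {3,4,6}:3  {3,4,7}:3  {4,5,7}:3  {4,6,7}:6  {5,6,7}:3
  |U|=4: {0,1,4,6}:4  {0,1,6,7}:4  {1,3,4,6}:6  {1,4,6,7}:12  {1,5,6,7}:6  {2,4,5,7}:4  {2,5,6,7}:4  {3,4,5,7}:6  {3,4,6,7}:12  {4,5,6,7}:12
  |U|=5: {0,1,3,4,6}:10  {0,1,4,6,7}:20  {0,1,5,6,7}:10  {1,2,5,6,7}:10  {1,3,4,6,7}:30  {1,4,5,6,7}:30  {2,3,4,5,7}:10  {2,4,5,6,7}:20  {3,4,5,6,7}:30
  |U|=6: {0,1,2,5,6,7}:20  {0,1,3,4,6,7}:60  {0,1,4,5,6,7}:60  {1,2,4,5,6,7}:60  {1,3,4,5,6,7}:90  {2,3,4,5,6,7}:60
  start at 0(a): 210
  start at 2(b): 210
  start at 3(o): 140
sum over floor = 560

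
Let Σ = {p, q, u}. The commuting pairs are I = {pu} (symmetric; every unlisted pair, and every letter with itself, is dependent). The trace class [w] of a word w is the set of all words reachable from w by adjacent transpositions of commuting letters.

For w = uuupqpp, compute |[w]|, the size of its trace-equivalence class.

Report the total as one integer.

0(u) covers ∅
1(u) covers 0:u
2(u) covers 1:u
3(p) covers ∅
4(q) covers 2:u, 3:p
5(p) covers 4:q
6(p) covers 5:p
floor of heap: 0:u, 3:p
completions by unplaced set U, small U first (add the entries for U minus each lowest piece of U):
  |U|=1: {6}:1
  |U|=2: {5,6}:1
  |U|=3: {4,5,6}:1
  |U|=4: {2,4,5,6}:1  {3,4,5,6}:1
  |U|=5: {1,2,4,5,6}:1  {2,3,4,5,6}:2
  start at 0(u): 3
  start at 3(p): 1
sum over floor = 4

4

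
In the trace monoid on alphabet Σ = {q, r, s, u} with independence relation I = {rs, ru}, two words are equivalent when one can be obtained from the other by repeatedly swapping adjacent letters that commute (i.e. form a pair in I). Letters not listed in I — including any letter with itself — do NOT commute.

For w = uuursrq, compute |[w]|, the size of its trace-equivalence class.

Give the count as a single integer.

piece 0:u — minimal
piece 1:u rests on {0:u}
piece 2:u rests on {1:u}
piece 3:r — minimal
piece 4:s rests on {2:u}
piece 5:r rests on {3:r}
piece 6:q rests on {4:s, 5:r}
minimal pieces: {0:u, 3:r}
ways to finish when only these pieces remain (= sum over removing one remaining piece with nothing left below it):
  1 left: {6}→1
  2 left: {4,6}→1  {5,6}→1
  3 left: {2,4,6}→1  {3,5,6}→1  {4,5,6}→2
  4 left: {1,2,4,6}→1  {2,4,5,6}→3  {3,4,5,6}→3
  5 left: {0,1,2,4,6}→1  {1,2,4,5,6}→4  {2,3,4,5,6}→6
  placing 0:u first → 10 extensions
  placing 3:r first → 5 extensions
total linear extensions = 15

15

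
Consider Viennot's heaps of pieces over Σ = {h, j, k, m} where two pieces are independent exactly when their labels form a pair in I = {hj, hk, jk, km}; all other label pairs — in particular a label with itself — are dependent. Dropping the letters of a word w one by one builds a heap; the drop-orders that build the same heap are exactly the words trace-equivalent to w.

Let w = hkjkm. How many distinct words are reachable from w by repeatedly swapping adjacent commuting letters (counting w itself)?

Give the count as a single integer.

20

piece 0:h — minimal
piece 1:k — minimal
piece 2:j — minimal
piece 3:k rests on {1:k}
piece 4:m rests on {0:h, 2:j}
minimal pieces: {0:h, 1:k, 2:j}
ways to finish when only these pieces remain (= sum over removing one remaining piece with nothing left below it):
  1 left: {3}→1  {4}→1
  2 left: {0,4}→1  {1,3}→1  {2,4}→1  {3,4}→2
  3 left: {0,2,4}→2  {0,3,4}→3  {1,3,4}→3  {2,3,4}→3
  placing 0:h first → 6 extensions
  placing 1:k first → 8 extensions
  placing 2:j first → 6 extensions
total linear extensions = 20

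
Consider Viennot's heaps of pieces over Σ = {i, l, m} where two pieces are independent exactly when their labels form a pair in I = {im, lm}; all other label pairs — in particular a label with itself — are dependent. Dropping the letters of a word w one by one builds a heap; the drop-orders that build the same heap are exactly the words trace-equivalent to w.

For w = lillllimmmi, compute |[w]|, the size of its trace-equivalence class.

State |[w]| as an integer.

165

#0=l has no predecessor
#1=i depends on [0:l]
#2=l depends on [1:i]
#3=l depends on [2:l]
#4=l depends on [3:l]
#5=l depends on [4:l]
#6=i depends on [5:l]
#7=m has no predecessor
#8=m depends on [7:m]
#9=m depends on [8:m]
#10=i depends on [6:i]
sources: [0:l, 7:m]
N(rest) = Σ N(rest − s) over sources s of rest; N(one piece) = 1:
  size 1 → [9]=1  [10]=1
  size 2 → [6,10]=1  [8,9]=1  [9,10]=2
  size 3 → [5,6,10]=1  [6,9,10]=3  [7,8,9]=1  [8,9,10]=3
  size 4 → [4,5,6,10]=1  [5,6,9,10]=4  [6,8,9,10]=6  [7,8,9,10]=4
  size 5 → [3,4,5,6,10]=1  [4,5,6,9,10]=5  [5,6,8,9,10]=10  [6,7,8,9,10]=10
  size 6 → [2,3,4,5,6,10]=1  [3,4,5,6,9,10]=6  [4,5,6,8,9,10]=15  [5,6,7,8,9,10]=20
  size 7 → [1,2,3,4,5,6,10]=1  [2,3,4,5,6,9,10]=7  [3,4,5,6,8,9,10]=21  [4,5,6,7,8,9,10]=35
  size 8 → [0,1,2,3,4,5,6,10]=1  [1,2,3,4,5,6,9,10]=8  [2,3,4,5,6,8,9,10]=28  [3,4,5,6,7,8,9,10]=56
  size 9 → [0,1,2,3,4,5,6,9,10]=9  [1,2,3,4,5,6,8,9,10]=36  [2,3,4,5,6,7,8,9,10]=84
  first=0(l) contributes 120
  first=7(m) contributes 45
|[w]| = 165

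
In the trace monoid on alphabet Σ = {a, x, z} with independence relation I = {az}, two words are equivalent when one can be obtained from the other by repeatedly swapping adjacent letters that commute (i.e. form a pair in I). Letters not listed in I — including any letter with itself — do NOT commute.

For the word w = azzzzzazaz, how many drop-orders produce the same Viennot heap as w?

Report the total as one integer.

120

#0=a has no predecessor
#1=z has no predecessor
#2=z depends on [1:z]
#3=z depends on [2:z]
#4=z depends on [3:z]
#5=z depends on [4:z]
#6=a depends on [0:a]
#7=z depends on [5:z]
#8=a depends on [6:a]
#9=z depends on [7:z]
sources: [0:a, 1:z]
N(rest) = Σ N(rest − s) over sources s of rest; N(one piece) = 1:
  size 1 → [8]=1  [9]=1
  size 2 → [6,8]=1  [7,9]=1  [8,9]=2
  size 3 → [0,6,8]=1  [5,7,9]=1  [6,8,9]=3  [7,8,9]=3
  size 4 → [0,6,8,9]=4  [4,5,7,9]=1  [5,7,8,9]=4  [6,7,8,9]=6
  size 5 → [0,6,7,8,9]=10  [3,4,5,7,9]=1  [4,5,7,8,9]=5  [5,6,7,8,9]=10
  size 6 → [0,5,6,7,8,9]=20  [2,3,4,5,7,9]=1  [3,4,5,7,8,9]=6  [4,5,6,7,8,9]=15
  size 7 → [0,4,5,6,7,8,9]=35  [1,2,3,4,5,7,9]=1  [2,3,4,5,7,8,9]=7  [3,4,5,6,7,8,9]=21
  size 8 → [0,3,4,5,6,7,8,9]=56  [1,2,3,4,5,7,8,9]=8  [2,3,4,5,6,7,8,9]=28
  first=0(a) contributes 36
  first=1(z) contributes 84
|[w]| = 120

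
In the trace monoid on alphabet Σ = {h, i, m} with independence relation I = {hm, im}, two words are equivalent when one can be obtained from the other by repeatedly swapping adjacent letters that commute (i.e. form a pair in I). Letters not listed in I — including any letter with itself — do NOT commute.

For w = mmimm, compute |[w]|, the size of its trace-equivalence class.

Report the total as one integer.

5

0(m) covers ∅
1(m) covers 0:m
2(i) covers ∅
3(m) covers 1:m
4(m) covers 3:m
floor of heap: 0:m, 2:i
completions by unplaced set U, small U first (add the entries for U minus each lowest piece of U):
  |U|=1: {2}:1  {4}:1
  |U|=2: {2,4}:2  {3,4}:1
  |U|=3: {1,3,4}:1  {2,3,4}:3
  start at 0(m): 4
  start at 2(i): 1
sum over floor = 5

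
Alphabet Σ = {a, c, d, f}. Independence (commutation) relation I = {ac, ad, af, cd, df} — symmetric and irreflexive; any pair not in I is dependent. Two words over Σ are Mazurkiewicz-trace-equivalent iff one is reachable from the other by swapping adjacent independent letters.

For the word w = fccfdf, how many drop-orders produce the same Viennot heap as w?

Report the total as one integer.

0(f) covers ∅
1(c) covers 0:f
2(c) covers 1:c
3(f) covers 2:c
4(d) covers ∅
5(f) covers 3:f
floor of heap: 0:f, 4:d
completions by unplaced set U, small U first (add the entries for U minus each lowest piece of U):
  |U|=1: {4}:1  {5}:1
  |U|=2: {3,5}:1  {4,5}:2
  |U|=3: {2,3,5}:1  {3,4,5}:3
  |U|=4: {1,2,3,5}:1  {2,3,4,5}:4
  start at 0(f): 5
  start at 4(d): 1
sum over floor = 6

6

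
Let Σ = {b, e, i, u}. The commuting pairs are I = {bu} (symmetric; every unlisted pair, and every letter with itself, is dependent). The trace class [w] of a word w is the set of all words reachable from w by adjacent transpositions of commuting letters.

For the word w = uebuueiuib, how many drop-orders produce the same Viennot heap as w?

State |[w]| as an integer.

3

drop 0:u onto floor
drop 1:e onto {0:u}
drop 2:b onto {1:e}
drop 3:u onto {1:e}
drop 4:u onto {3:u}
drop 5:e onto {2:b, 4:u}
drop 6:i onto {5:e}
drop 7:u onto {6:i}
drop 8:i onto {7:u}
drop 9:b onto {8:i}
ground layer = {0:u}
drop-orders for the pieces not yet dropped (sum over which currently-grounded one goes next):
  1 to go: {9} 1
  2 to go: {8,9} 1
  3 to go: {7,8,9} 1
  4 to go: {6,7,8,9} 1
  5 to go: {5,6,7,8,9} 1
  6 to go: {2,5,6,7,8,9} 1  {4,5,6,7,8,9} 1
  7 to go: {2,4,5,6,7,8,9} 2  {3,4,5,6,7,8,9} 1
  8 to go: {2,3,4,5,6,7,8,9} 3
  if 0:u drops first: 3 orders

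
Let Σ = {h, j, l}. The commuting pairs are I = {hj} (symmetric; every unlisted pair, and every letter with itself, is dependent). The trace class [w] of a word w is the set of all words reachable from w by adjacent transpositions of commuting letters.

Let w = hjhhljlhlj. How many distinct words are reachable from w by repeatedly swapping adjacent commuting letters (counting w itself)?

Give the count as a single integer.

piece 0:h — minimal
piece 1:j — minimal
piece 2:h rests on {0:h}
piece 3:h rests on {2:h}
piece 4:l rests on {1:j, 3:h}
piece 5:j rests on {4:l}
piece 6:l rests on {5:j}
piece 7:h rests on {6:l}
piece 8:l rests on {7:h}
piece 9:j rests on {8:l}
minimal pieces: {0:h, 1:j}
ways to finish when only these pieces remain (= sum over removing one remaining piece with nothing left below it):
  1 left: {9}→1
  2 left: {8,9}→1
  3 left: {7,8,9}→1
  4 left: {6,7,8,9}→1
  5 left: {5,6,7,8,9}→1
  6 left: {4,5,6,7,8,9}→1
  7 left: {1,4,5,6,7,8,9}→1  {3,4,5,6,7,8,9}→1
  8 left: {1,3,4,5,6,7,8,9}→2  {2,3,4,5,6,7,8,9}→1
  placing 0:h first → 3 extensions
  placing 1:j first → 1 extensions
total linear extensions = 4

4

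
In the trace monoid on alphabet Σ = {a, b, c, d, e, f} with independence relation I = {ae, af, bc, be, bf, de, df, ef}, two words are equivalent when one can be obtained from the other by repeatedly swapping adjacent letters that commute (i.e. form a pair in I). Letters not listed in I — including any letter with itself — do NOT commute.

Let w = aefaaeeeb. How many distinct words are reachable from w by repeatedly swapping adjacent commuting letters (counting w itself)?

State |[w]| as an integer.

drop 0:a onto floor
drop 1:e onto floor
drop 2:f onto floor
drop 3:a onto {0:a}
drop 4:a onto {3:a}
drop 5:e onto {1:e}
drop 6:e onto {5:e}
drop 7:e onto {6:e}
drop 8:b onto {4:a}
ground layer = {0:a, 1:e, 2:f}
drop-orders for the pieces not yet dropped (sum over which currently-grounded one goes next):
  1 to go: {2} 1  {7} 1  {8} 1
  2 to go: {2,7} 2  {2,8} 2  {4,8} 1  {6,7} 1  {7,8} 2
  3 to go: {2,4,8} 3  {2,6,7} 3  {2,7,8} 6  {3,4,8} 1  {4,7,8} 3  {5,6,7} 1  {6,7,8} 3
  4 to go: {0,3,4,8} 1  {1,5,6,7} 1  {2,3,4,8} 4  {2,4,7,8} 12  {2,5,6,7} 4  {2,6,7,8} 12  {3,4,7,8} 4  {4,6,7,8} 6  {5,6,7,8} 4
  5 to go: {0,2,3,4,8} 5  {0,3,4,7,8} 5  {1,2,5,6,7} 5  {1,5,6,7,8} 5  {2,3,4,7,8} 20  {2,4,6,7,8} 30  {2,5,6,7,8} 20  {3,4,6,7,8} 10  {4,5,6,7,8} 10
  6 to go: {0,2,3,4,7,8} 30  {0,3,4,6,7,8} 15  {1,2,5,6,7,8} 30  {1,4,5,6,7,8} 15  {2,3,4,6,7,8} 60  {2,4,5,6,7,8} 60  {3,4,5,6,7,8} 20
  7 to go: {0,2,3,4,6,7,8} 105  {0,3,4,5,6,7,8} 35  {1,2,4,5,6,7,8} 105  {1,3,4,5,6,7,8} 35  {2,3,4,5,6,7,8} 140
  if 0:a drops first: 280 orders
  if 1:e drops first: 280 orders
  if 2:f drops first: 70 orders
heap linearizations: 630

630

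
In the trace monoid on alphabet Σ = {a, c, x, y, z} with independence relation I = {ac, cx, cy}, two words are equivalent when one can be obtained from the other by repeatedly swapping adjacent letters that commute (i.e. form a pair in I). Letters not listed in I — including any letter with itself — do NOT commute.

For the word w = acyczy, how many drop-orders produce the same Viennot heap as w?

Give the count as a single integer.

#0=a has no predecessor
#1=c has no predecessor
#2=y depends on [0:a]
#3=c depends on [1:c]
#4=z depends on [2:y, 3:c]
#5=y depends on [4:z]
sources: [0:a, 1:c]
N(rest) = Σ N(rest − s) over sources s of rest; N(one piece) = 1:
  size 1 → [5]=1
  size 2 → [4,5]=1
  size 3 → [2,4,5]=1  [3,4,5]=1
  size 4 → [0,2,4,5]=1  [1,3,4,5]=1  [2,3,4,5]=2
  first=0(a) contributes 3
  first=1(c) contributes 3
|[w]| = 6

6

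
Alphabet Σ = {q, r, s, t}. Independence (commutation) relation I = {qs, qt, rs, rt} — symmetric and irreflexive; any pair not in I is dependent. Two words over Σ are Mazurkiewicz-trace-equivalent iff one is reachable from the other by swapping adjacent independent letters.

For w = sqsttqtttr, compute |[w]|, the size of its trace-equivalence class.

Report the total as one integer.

120

piece 0:s — minimal
piece 1:q — minimal
piece 2:s rests on {0:s}
piece 3:t rests on {2:s}
piece 4:t rests on {3:t}
piece 5:q rests on {1:q}
piece 6:t rests on {4:t}
piece 7:t rests on {6:t}
piece 8:t rests on {7:t}
piece 9:r rests on {5:q}
minimal pieces: {0:s, 1:q}
ways to finish when only these pieces remain (= sum over removing one remaining piece with nothing left below it):
  1 left: {8}→1  {9}→1
  2 left: {5,9}→1  {7,8}→1  {8,9}→2
  3 left: {1,5,9}→1  {5,8,9}→3  {6,7,8}→1  {7,8,9}→3
  4 left: {1,5,8,9}→4  {4,6,7,8}→1  {5,7,8,9}→6  {6,7,8,9}→4
  5 left: {1,5,7,8,9}→10  {3,4,6,7,8}→1  {4,6,7,8,9}→5  {5,6,7,8,9}→10
  6 left: {1,5,6,7,8,9}→20  {2,3,4,6,7,8}→1  {3,4,6,7,8,9}→6  {4,5,6,7,8,9}→15
  7 left: {0,2,3,4,6,7,8}→1  {1,4,5,6,7,8,9}→35  {2,3,4,6,7,8,9}→7  {3,4,5,6,7,8,9}→21
  8 left: {0,2,3,4,6,7,8,9}→8  {1,3,4,5,6,7,8,9}→56  {2,3,4,5,6,7,8,9}→28
  placing 0:s first → 84 extensions
  placing 1:q first → 36 extensions
total linear extensions = 120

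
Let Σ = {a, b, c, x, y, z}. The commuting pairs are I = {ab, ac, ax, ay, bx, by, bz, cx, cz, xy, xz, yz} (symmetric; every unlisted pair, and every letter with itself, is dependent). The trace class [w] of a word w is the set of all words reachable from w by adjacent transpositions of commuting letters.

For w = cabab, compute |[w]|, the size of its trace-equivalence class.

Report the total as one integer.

10

#0=c has no predecessor
#1=a has no predecessor
#2=b depends on [0:c]
#3=a depends on [1:a]
#4=b depends on [2:b]
sources: [0:c, 1:a]
N(rest) = Σ N(rest − s) over sources s of rest; N(one piece) = 1:
  size 1 → [3]=1  [4]=1
  size 2 → [1,3]=1  [2,4]=1  [3,4]=2
  size 3 → [0,2,4]=1  [1,3,4]=3  [2,3,4]=3
  first=0(c) contributes 6
  first=1(a) contributes 4
|[w]| = 10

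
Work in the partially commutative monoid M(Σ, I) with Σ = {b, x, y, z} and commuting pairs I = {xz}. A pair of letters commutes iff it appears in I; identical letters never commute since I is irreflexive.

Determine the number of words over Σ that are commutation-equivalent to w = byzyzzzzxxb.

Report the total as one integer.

15

drop 0:b onto floor
drop 1:y onto {0:b}
drop 2:z onto {1:y}
drop 3:y onto {2:z}
drop 4:z onto {3:y}
drop 5:z onto {4:z}
drop 6:z onto {5:z}
drop 7:z onto {6:z}
drop 8:x onto {3:y}
drop 9:x onto {8:x}
drop 10:b onto {7:z, 9:x}
ground layer = {0:b}
drop-orders for the pieces not yet dropped (sum over which currently-grounded one goes next):
  1 to go: {10} 1
  2 to go: {7,10} 1  {9,10} 1
  3 to go: {6,7,10} 1  {7,9,10} 2  {8,9,10} 1
  4 to go: {5,6,7,10} 1  {6,7,9,10} 3  {7,8,9,10} 3
  5 to go: {4,5,6,7,10} 1  {5,6,7,9,10} 4  {6,7,8,9,10} 6
  6 to go: {4,5,6,7,9,10} 5  {5,6,7,8,9,10} 10
  7 to go: {4,5,6,7,8,9,10} 15
  8 to go: {3,4,5,6,7,8,9,10} 15
  9 to go: {2,3,4,5,6,7,8,9,10} 15
  if 0:b drops first: 15 orders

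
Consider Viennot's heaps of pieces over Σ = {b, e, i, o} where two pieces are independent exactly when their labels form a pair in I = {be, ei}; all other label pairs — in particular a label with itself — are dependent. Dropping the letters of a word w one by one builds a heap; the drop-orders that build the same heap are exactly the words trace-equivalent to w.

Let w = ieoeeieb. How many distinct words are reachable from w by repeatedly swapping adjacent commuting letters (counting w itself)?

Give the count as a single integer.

#0=i has no predecessor
#1=e has no predecessor
#2=o depends on [0:i, 1:e]
#3=e depends on [2:o]
#4=e depends on [3:e]
#5=i depends on [2:o]
#6=e depends on [4:e]
#7=b depends on [5:i]
sources: [0:i, 1:e]
N(rest) = Σ N(rest − s) over sources s of rest; N(one piece) = 1:
  size 1 → [6]=1  [7]=1
  size 2 → [4,6]=1  [5,7]=1  [6,7]=2
  size 3 → [3,4,6]=1  [4,6,7]=3  [5,6,7]=3
  size 4 → [3,4,6,7]=4  [4,5,6,7]=6
  size 5 → [3,4,5,6,7]=10
  size 6 → [2,3,4,5,6,7]=10
  first=0(i) contributes 10
  first=1(e) contributes 10
|[w]| = 20

20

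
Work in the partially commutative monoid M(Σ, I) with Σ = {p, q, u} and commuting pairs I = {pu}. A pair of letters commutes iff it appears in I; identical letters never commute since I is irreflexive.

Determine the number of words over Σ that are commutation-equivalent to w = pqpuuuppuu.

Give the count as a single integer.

piece 0:p — minimal
piece 1:q rests on {0:p}
piece 2:p rests on {1:q}
piece 3:u rests on {1:q}
piece 4:u rests on {3:u}
piece 5:u rests on {4:u}
piece 6:p rests on {2:p}
piece 7:p rests on {6:p}
piece 8:u rests on {5:u}
piece 9:u rests on {8:u}
minimal pieces: {0:p}
ways to finish when only these pieces remain (= sum over removing one remaining piece with nothing left below it):
  1 left: {7}→1  {9}→1
  2 left: {6,7}→1  {7,9}→2  {8,9}→1
  3 left: {2,6,7}→1  {5,8,9}→1  {6,7,9}→3  {7,8,9}→3
  4 left: {2,6,7,9}→4  {4,5,8,9}→1  {5,7,8,9}→4  {6,7,8,9}→6
  5 left: {2,6,7,8,9}→10  {3,4,5,8,9}→1  {4,5,7,8,9}→5  {5,6,7,8,9}→10
  6 left: {2,5,6,7,8,9}→20  {3,4,5,7,8,9}→6  {4,5,6,7,8,9}→15
  7 left: {2,4,5,6,7,8,9}→35  {3,4,5,6,7,8,9}→21
  8 left: {2,3,4,5,6,7,8,9}→56
  placing 0:p first → 56 extensions

56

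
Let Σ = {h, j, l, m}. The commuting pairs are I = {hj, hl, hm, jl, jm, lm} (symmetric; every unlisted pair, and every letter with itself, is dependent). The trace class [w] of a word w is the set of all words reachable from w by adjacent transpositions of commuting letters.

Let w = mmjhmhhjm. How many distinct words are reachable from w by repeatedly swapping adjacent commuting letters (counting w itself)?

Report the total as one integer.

1260

piece 0:m — minimal
piece 1:m rests on {0:m}
piece 2:j — minimal
piece 3:h — minimal
piece 4:m rests on {1:m}
piece 5:h rests on {3:h}
piece 6:h rests on {5:h}
piece 7:j rests on {2:j}
piece 8:m rests on {4:m}
minimal pieces: {0:m, 2:j, 3:h}
ways to finish when only these pieces remain (= sum over removing one remaining piece with nothing left below it):
  1 left: {6}→1  {7}→1  {8}→1
  2 left: {2,7}→1  {4,8}→1  {5,6}→1  {6,7}→2  {6,8}→2  {7,8}→2
  3 left: {1,4,8}→1  {2,6,7}→3  {2,7,8}→3  {3,5,6}→1  {4,6,8}→3  {4,7,8}→3  {5,6,7}→3  {5,6,8}→3  {6,7,8}→6
  4 left: {0,1,4,8}→1  {1,4,6,8}→4  {1,4,7,8}→4  {2,4,7,8}→6  {2,5,6,7}→6  {2,6,7,8}→12  {3,5,6,7}→4  {3,5,6,8}→4  {4,5,6,8}→6  {4,6,7,8}→12  {5,6,7,8}→12
  5 left: {0,1,4,6,8}→5  {0,1,4,7,8}→5  {1,2,4,7,8}→10  {1,4,5,6,8}→10  {1,4,6,7,8}→20  {2,3,5,6,7}→10  {2,4,6,7,8}→30  {2,5,6,7,8}→30  {3,4,5,6,8}→10  {3,5,6,7,8}→20  {4,5,6,7,8}→30
  6 left: {0,1,2,4,7,8}→15  {0,1,4,5,6,8}→15  {0,1,4,6,7,8}→30  {1,2,4,6,7,8}→60  {1,3,4,5,6,8}→20  {1,4,5,6,7,8}→60  {2,3,5,6,7,8}→60  {2,4,5,6,7,8}→90  {3,4,5,6,7,8}→60
  7 left: {0,1,2,4,6,7,8}→105  {0,1,3,4,5,6,8}→35  {0,1,4,5,6,7,8}→105  {1,2,4,5,6,7,8}→210  {1,3,4,5,6,7,8}→140  {2,3,4,5,6,7,8}→210
  placing 0:m first → 560 extensions
  placing 2:j first → 280 extensions
  placing 3:h first → 420 extensions
total linear extensions = 1260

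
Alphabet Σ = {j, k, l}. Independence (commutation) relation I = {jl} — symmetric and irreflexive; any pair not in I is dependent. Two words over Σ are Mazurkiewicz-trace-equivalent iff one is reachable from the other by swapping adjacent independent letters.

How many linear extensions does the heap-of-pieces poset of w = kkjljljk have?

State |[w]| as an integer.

10

0(k) covers ∅
1(k) covers 0:k
2(j) covers 1:k
3(l) covers 1:k
4(j) covers 2:j
5(l) covers 3:l
6(j) covers 4:j
7(k) covers 5:l, 6:j
floor of heap: 0:k
completions by unplaced set U, small U first (add the entries for U minus each lowest piece of U):
  |U|=1: {7}:1
  |U|=2: {5,7}:1  {6,7}:1
  |U|=3: {3,5,7}:1  {4,6,7}:1  {5,6,7}:2
  |U|=4: {2,4,6,7}:1  {3,5,6,7}:3  {4,5,6,7}:3
  |U|=5: {2,4,5,6,7}:4  {3,4,5,6,7}:6
  |U|=6: {2,3,4,5,6,7}:10
  start at 0(k): 10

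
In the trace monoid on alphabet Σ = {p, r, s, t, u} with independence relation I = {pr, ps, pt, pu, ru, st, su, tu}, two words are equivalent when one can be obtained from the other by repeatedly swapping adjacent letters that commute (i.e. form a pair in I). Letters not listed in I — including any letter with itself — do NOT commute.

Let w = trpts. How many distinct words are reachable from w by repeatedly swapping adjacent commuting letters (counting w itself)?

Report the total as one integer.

piece 0:t — minimal
piece 1:r rests on {0:t}
piece 2:p — minimal
piece 3:t rests on {1:r}
piece 4:s rests on {1:r}
minimal pieces: {0:t, 2:p}
ways to finish when only these pieces remain (= sum over removing one remaining piece with nothing left below it):
  1 left: {2}→1  {3}→1  {4}→1
  2 left: {2,3}→2  {2,4}→2  {3,4}→2
  3 left: {1,3,4}→2  {2,3,4}→6
  placing 0:t first → 8 extensions
  placing 2:p first → 2 extensions
total linear extensions = 10

10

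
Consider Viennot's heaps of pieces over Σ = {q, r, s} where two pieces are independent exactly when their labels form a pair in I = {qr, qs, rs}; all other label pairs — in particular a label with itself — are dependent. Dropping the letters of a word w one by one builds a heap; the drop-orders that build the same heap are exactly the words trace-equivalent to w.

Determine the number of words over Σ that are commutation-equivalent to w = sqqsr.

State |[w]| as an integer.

30

#0=s has no predecessor
#1=q has no predecessor
#2=q depends on [1:q]
#3=s depends on [0:s]
#4=r has no predecessor
sources: [0:s, 1:q, 4:r]
N(rest) = Σ N(rest − s) over sources s of rest; N(one piece) = 1:
  size 1 → [2]=1  [3]=1  [4]=1
  size 2 → [0,3]=1  [1,2]=1  [2,3]=2  [2,4]=2  [3,4]=2
  size 3 → [0,2,3]=3  [0,3,4]=3  [1,2,3]=3  [1,2,4]=3  [2,3,4]=6
  first=0(s) contributes 12
  first=1(q) contributes 12
  first=4(r) contributes 6
|[w]| = 30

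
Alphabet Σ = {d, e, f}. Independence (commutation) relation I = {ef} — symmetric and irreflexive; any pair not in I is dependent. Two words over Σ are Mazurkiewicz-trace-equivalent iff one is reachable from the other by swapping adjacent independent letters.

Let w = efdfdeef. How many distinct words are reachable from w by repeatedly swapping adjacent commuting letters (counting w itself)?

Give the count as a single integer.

drop 0:e onto floor
drop 1:f onto floor
drop 2:d onto {0:e, 1:f}
drop 3:f onto {2:d}
drop 4:d onto {3:f}
drop 5:e onto {4:d}
drop 6:e onto {5:e}
drop 7:f onto {4:d}
ground layer = {0:e, 1:f}
drop-orders for the pieces not yet dropped (sum over which currently-grounded one goes next):
  1 to go: {6} 1  {7} 1
  2 to go: {5,6} 1  {6,7} 2
  3 to go: {5,6,7} 3
  4 to go: {4,5,6,7} 3
  5 to go: {3,4,5,6,7} 3
  6 to go: {2,3,4,5,6,7} 3
  if 0:e drops first: 3 orders
  if 1:f drops first: 3 orders
heap linearizations: 6

6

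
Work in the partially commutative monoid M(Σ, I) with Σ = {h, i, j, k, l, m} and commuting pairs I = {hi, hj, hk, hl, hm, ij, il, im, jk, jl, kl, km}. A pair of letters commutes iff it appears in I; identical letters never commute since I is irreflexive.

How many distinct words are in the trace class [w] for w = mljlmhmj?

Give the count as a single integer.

piece 0:m — minimal
piece 1:l rests on {0:m}
piece 2:j rests on {0:m}
piece 3:l rests on {1:l}
piece 4:m rests on {2:j, 3:l}
piece 5:h — minimal
piece 6:m rests on {4:m}
piece 7:j rests on {6:m}
minimal pieces: {0:m, 5:h}
ways to finish when only these pieces remain (= sum over removing one remaining piece with nothing left below it):
  1 left: {5}→1  {7}→1
  2 left: {5,7}→2  {6,7}→1
  3 left: {4,6,7}→1  {5,6,7}→3
  4 left: {2,4,6,7}→1  {3,4,6,7}→1  {4,5,6,7}→4
  5 left: {1,3,4,6,7}→1  {2,3,4,6,7}→2  {2,4,5,6,7}→5  {3,4,5,6,7}→5
  6 left: {1,2,3,4,6,7}→3  {1,3,4,5,6,7}→6  {2,3,4,5,6,7}→12
  placing 0:m first → 21 extensions
  placing 5:h first → 3 extensions
total linear extensions = 24

24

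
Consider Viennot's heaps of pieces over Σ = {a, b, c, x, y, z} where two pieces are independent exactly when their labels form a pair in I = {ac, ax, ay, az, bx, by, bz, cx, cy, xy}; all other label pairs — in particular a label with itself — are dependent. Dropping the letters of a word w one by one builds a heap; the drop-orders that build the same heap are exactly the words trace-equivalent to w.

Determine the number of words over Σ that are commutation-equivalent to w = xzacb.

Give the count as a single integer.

0(x) covers ∅
1(z) covers 0:x
2(a) covers ∅
3(c) covers 1:z
4(b) covers 2:a, 3:c
floor of heap: 0:x, 2:a
completions by unplaced set U, small U first (add the entries for U minus each lowest piece of U):
  |U|=1: {4}:1
  |U|=2: {2,4}:1  {3,4}:1
  |U|=3: {1,3,4}:1  {2,3,4}:2
  start at 0(x): 3
  start at 2(a): 1
sum over floor = 4

4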